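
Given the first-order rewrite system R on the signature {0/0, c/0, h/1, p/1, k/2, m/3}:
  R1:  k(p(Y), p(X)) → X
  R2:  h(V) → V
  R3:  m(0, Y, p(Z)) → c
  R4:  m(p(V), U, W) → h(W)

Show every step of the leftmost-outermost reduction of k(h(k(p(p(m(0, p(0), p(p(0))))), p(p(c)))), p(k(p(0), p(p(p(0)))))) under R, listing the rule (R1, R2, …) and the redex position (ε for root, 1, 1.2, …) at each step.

1. k(h(k(p(p(m(0, p(0), p(p(0))))), p(p(c)))), p(k(p(0), p(p(p(0))))))  →  k(k(p(p(m(0, p(0), p(p(0))))), p(p(c))), p(k(p(0), p(p(p(0))))))   [R2 at 1]
2. k(k(p(p(m(0, p(0), p(p(0))))), p(p(c))), p(k(p(0), p(p(p(0))))))  →  k(p(c), p(k(p(0), p(p(p(0))))))   [R1 at 1]
3. k(p(c), p(k(p(0), p(p(p(0))))))  →  k(p(0), p(p(p(0))))   [R1 at ε]
4. k(p(0), p(p(p(0))))  →  p(p(0))   [R1 at ε]

p(p(0))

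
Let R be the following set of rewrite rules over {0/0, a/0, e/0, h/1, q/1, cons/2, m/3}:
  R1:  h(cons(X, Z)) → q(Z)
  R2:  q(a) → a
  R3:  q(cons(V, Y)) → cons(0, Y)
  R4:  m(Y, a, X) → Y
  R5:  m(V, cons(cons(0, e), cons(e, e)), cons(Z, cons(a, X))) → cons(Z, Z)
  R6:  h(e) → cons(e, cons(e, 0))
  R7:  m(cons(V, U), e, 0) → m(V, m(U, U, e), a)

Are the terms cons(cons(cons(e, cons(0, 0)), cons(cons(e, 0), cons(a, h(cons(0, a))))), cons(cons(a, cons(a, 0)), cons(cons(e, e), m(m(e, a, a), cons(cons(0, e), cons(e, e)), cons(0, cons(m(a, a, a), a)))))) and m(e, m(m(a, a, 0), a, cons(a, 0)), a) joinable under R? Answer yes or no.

Reduce t₁ = cons(cons(cons(e, cons(0, 0)), cons(cons(e, 0), cons(a, h(cons(0, a))))), cons(cons(a, cons(a, 0)), cons(cons(e, e), m(m(e, a, a), cons(cons(0, e), cons(e, e)), cons(0, cons(m(a, a, a), a)))))):
1. cons(cons(cons(e, cons(0, 0)), cons(cons(e, 0), cons(a, h(cons(0, a))))), cons(cons(a, cons(a, 0)), cons(cons(e, e), m(m(e, a, a), cons(cons(0, e), cons(e, e)), cons(0, cons(m(a, a, a), a))))))  →  cons(cons(cons(e, cons(0, 0)), cons(cons(e, 0), cons(a, q(a)))), cons(cons(a, cons(a, 0)), cons(cons(e, e), m(m(e, a, a), cons(cons(0, e), cons(e, e)), cons(0, cons(m(a, a, a), a))))))   [R1 at 1.2.2.2]
2. cons(cons(cons(e, cons(0, 0)), cons(cons(e, 0), cons(a, q(a)))), cons(cons(a, cons(a, 0)), cons(cons(e, e), m(m(e, a, a), cons(cons(0, e), cons(e, e)), cons(0, cons(m(a, a, a), a))))))  →  cons(cons(cons(e, cons(0, 0)), cons(cons(e, 0), cons(a, a))), cons(cons(a, cons(a, 0)), cons(cons(e, e), m(m(e, a, a), cons(cons(0, e), cons(e, e)), cons(0, cons(m(a, a, a), a))))))   [R2 at 1.2.2.2]
3. cons(cons(cons(e, cons(0, 0)), cons(cons(e, 0), cons(a, a))), cons(cons(a, cons(a, 0)), cons(cons(e, e), m(m(e, a, a), cons(cons(0, e), cons(e, e)), cons(0, cons(m(a, a, a), a))))))  →  cons(cons(cons(e, cons(0, 0)), cons(cons(e, 0), cons(a, a))), cons(cons(a, cons(a, 0)), cons(cons(e, e), m(e, cons(cons(0, e), cons(e, e)), cons(0, cons(m(a, a, a), a))))))   [R4 at 2.2.2.1]
4. cons(cons(cons(e, cons(0, 0)), cons(cons(e, 0), cons(a, a))), cons(cons(a, cons(a, 0)), cons(cons(e, e), m(e, cons(cons(0, e), cons(e, e)), cons(0, cons(m(a, a, a), a))))))  →  cons(cons(cons(e, cons(0, 0)), cons(cons(e, 0), cons(a, a))), cons(cons(a, cons(a, 0)), cons(cons(e, e), m(e, cons(cons(0, e), cons(e, e)), cons(0, cons(a, a))))))   [R4 at 2.2.2.3.2.1]
5. cons(cons(cons(e, cons(0, 0)), cons(cons(e, 0), cons(a, a))), cons(cons(a, cons(a, 0)), cons(cons(e, e), m(e, cons(cons(0, e), cons(e, e)), cons(0, cons(a, a))))))  →  cons(cons(cons(e, cons(0, 0)), cons(cons(e, 0), cons(a, a))), cons(cons(a, cons(a, 0)), cons(cons(e, e), cons(0, 0))))   [R5 at 2.2.2]

Reduce t₂ = m(e, m(m(a, a, 0), a, cons(a, 0)), a):
1. m(e, m(m(a, a, 0), a, cons(a, 0)), a)  →  m(e, m(a, a, 0), a)   [R4 at 2]
2. m(e, m(a, a, 0), a)  →  m(e, a, a)   [R4 at 2]
3. m(e, a, a)  →  e   [R4 at ε]

no — NF(t₁) = cons(cons(cons(e, cons(0, 0)), cons(cons(e, 0), cons(a, a))), cons(cons(a, cons(a, 0)), cons(cons(e, e), cons(0, 0)))), NF(t₂) = e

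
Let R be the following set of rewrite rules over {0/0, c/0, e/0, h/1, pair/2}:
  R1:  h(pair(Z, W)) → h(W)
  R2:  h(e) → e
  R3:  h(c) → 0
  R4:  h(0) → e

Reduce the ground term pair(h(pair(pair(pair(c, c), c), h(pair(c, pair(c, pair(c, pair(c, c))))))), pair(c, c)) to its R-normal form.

1. pair(h(pair(pair(pair(c, c), c), h(pair(c, pair(c, pair(c, pair(c, c))))))), pair(c, c))  →  pair(h(h(pair(c, pair(c, pair(c, pair(c, c)))))), pair(c, c))   [R1 at 1]
2. pair(h(h(pair(c, pair(c, pair(c, pair(c, c)))))), pair(c, c))  →  pair(h(h(pair(c, pair(c, pair(c, c))))), pair(c, c))   [R1 at 1.1]
3. pair(h(h(pair(c, pair(c, pair(c, c))))), pair(c, c))  →  pair(h(h(pair(c, pair(c, c)))), pair(c, c))   [R1 at 1.1]
4. pair(h(h(pair(c, pair(c, c)))), pair(c, c))  →  pair(h(h(pair(c, c))), pair(c, c))   [R1 at 1.1]
5. pair(h(h(pair(c, c))), pair(c, c))  →  pair(h(h(c)), pair(c, c))   [R1 at 1.1]
6. pair(h(h(c)), pair(c, c))  →  pair(h(0), pair(c, c))   [R3 at 1.1]
7. pair(h(0), pair(c, c))  →  pair(e, pair(c, c))   [R4 at 1]

pair(e, pair(c, c))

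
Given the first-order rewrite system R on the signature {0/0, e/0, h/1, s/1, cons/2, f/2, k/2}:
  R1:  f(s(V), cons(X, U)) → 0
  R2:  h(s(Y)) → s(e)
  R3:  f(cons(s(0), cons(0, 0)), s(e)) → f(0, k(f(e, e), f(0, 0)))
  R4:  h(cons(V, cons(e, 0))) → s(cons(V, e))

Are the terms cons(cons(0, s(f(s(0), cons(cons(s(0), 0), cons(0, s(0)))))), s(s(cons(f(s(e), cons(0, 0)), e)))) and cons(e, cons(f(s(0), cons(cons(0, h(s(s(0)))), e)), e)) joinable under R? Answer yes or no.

Reduce t₁ = cons(cons(0, s(f(s(0), cons(cons(s(0), 0), cons(0, s(0)))))), s(s(cons(f(s(e), cons(0, 0)), e)))):
1. cons(cons(0, s(f(s(0), cons(cons(s(0), 0), cons(0, s(0)))))), s(s(cons(f(s(e), cons(0, 0)), e))))  →  cons(cons(0, s(0)), s(s(cons(f(s(e), cons(0, 0)), e))))   [R1 at 1.2.1]
2. cons(cons(0, s(0)), s(s(cons(f(s(e), cons(0, 0)), e))))  →  cons(cons(0, s(0)), s(s(cons(0, e))))   [R1 at 2.1.1.1]

Reduce t₂ = cons(e, cons(f(s(0), cons(cons(0, h(s(s(0)))), e)), e)):
1. cons(e, cons(f(s(0), cons(cons(0, h(s(s(0)))), e)), e))  →  cons(e, cons(0, e))   [R1 at 2.1]

no — NF(t₁) = cons(cons(0, s(0)), s(s(cons(0, e)))), NF(t₂) = cons(e, cons(0, e))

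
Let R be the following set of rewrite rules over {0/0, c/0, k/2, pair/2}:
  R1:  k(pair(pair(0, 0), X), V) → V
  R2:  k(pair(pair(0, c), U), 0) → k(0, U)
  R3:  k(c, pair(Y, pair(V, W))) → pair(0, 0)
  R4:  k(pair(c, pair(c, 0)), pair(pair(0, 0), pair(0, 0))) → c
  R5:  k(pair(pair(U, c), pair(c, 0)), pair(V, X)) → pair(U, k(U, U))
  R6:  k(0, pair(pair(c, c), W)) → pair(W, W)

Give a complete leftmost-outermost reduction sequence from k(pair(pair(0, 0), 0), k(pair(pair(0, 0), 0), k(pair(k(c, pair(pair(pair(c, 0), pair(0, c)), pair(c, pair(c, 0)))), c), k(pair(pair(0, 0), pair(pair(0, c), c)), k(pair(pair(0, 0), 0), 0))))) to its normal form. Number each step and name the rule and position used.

0

1. k(pair(pair(0, 0), 0), k(pair(pair(0, 0), 0), k(pair(k(c, pair(pair(pair(c, 0), pair(0, c)), pair(c, pair(c, 0)))), c), k(pair(pair(0, 0), pair(pair(0, c), c)), k(pair(pair(0, 0), 0), 0)))))  →  k(pair(pair(0, 0), 0), k(pair(k(c, pair(pair(pair(c, 0), pair(0, c)), pair(c, pair(c, 0)))), c), k(pair(pair(0, 0), pair(pair(0, c), c)), k(pair(pair(0, 0), 0), 0))))   [R1 at ε]
2. k(pair(pair(0, 0), 0), k(pair(k(c, pair(pair(pair(c, 0), pair(0, c)), pair(c, pair(c, 0)))), c), k(pair(pair(0, 0), pair(pair(0, c), c)), k(pair(pair(0, 0), 0), 0))))  →  k(pair(k(c, pair(pair(pair(c, 0), pair(0, c)), pair(c, pair(c, 0)))), c), k(pair(pair(0, 0), pair(pair(0, c), c)), k(pair(pair(0, 0), 0), 0)))   [R1 at ε]
3. k(pair(k(c, pair(pair(pair(c, 0), pair(0, c)), pair(c, pair(c, 0)))), c), k(pair(pair(0, 0), pair(pair(0, c), c)), k(pair(pair(0, 0), 0), 0)))  →  k(pair(pair(0, 0), c), k(pair(pair(0, 0), pair(pair(0, c), c)), k(pair(pair(0, 0), 0), 0)))   [R3 at 1.1]
4. k(pair(pair(0, 0), c), k(pair(pair(0, 0), pair(pair(0, c), c)), k(pair(pair(0, 0), 0), 0)))  →  k(pair(pair(0, 0), pair(pair(0, c), c)), k(pair(pair(0, 0), 0), 0))   [R1 at ε]
5. k(pair(pair(0, 0), pair(pair(0, c), c)), k(pair(pair(0, 0), 0), 0))  →  k(pair(pair(0, 0), 0), 0)   [R1 at ε]
6. k(pair(pair(0, 0), 0), 0)  →  0   [R1 at ε]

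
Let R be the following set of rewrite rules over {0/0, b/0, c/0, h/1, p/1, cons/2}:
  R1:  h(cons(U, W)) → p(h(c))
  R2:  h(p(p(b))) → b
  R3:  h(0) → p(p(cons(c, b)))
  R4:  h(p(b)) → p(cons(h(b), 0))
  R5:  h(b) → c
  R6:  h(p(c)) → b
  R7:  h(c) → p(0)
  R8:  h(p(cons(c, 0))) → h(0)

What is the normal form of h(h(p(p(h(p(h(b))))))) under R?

1. h(h(p(p(h(p(h(b)))))))  →  h(h(p(p(h(p(c))))))   [R5 at 1.1.1.1.1.1]
2. h(h(p(p(h(p(c))))))  →  h(h(p(p(b))))   [R6 at 1.1.1.1]
3. h(h(p(p(b))))  →  h(b)   [R2 at 1]
4. h(b)  →  c   [R5 at ε]

c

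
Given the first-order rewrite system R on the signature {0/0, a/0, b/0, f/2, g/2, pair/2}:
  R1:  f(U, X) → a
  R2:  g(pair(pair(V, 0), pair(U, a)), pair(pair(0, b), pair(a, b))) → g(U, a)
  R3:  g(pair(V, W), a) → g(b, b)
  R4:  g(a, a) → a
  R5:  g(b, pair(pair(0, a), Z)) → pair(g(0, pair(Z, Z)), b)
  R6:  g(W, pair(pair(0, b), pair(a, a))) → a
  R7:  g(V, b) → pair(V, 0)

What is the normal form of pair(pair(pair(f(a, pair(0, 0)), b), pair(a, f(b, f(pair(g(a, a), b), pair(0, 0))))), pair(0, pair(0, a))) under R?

pair(pair(pair(a, b), pair(a, a)), pair(0, pair(0, a)))

1. pair(pair(pair(f(a, pair(0, 0)), b), pair(a, f(b, f(pair(g(a, a), b), pair(0, 0))))), pair(0, pair(0, a)))  →  pair(pair(pair(a, b), pair(a, f(b, f(pair(g(a, a), b), pair(0, 0))))), pair(0, pair(0, a)))   [R1 at 1.1.1]
2. pair(pair(pair(a, b), pair(a, f(b, f(pair(g(a, a), b), pair(0, 0))))), pair(0, pair(0, a)))  →  pair(pair(pair(a, b), pair(a, a)), pair(0, pair(0, a)))   [R1 at 1.2.2]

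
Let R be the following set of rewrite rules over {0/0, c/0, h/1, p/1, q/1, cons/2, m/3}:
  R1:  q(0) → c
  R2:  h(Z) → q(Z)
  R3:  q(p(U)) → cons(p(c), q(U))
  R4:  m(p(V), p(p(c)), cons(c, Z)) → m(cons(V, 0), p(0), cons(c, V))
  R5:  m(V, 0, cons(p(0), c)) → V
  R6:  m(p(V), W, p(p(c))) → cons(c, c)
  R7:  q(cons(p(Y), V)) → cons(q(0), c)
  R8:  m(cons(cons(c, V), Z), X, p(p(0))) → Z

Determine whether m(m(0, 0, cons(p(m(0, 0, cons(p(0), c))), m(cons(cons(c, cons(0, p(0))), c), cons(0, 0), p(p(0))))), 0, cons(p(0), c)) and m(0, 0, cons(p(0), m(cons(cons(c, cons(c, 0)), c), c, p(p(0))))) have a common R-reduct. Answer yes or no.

Reduce t₁ = m(m(0, 0, cons(p(m(0, 0, cons(p(0), c))), m(cons(cons(c, cons(0, p(0))), c), cons(0, 0), p(p(0))))), 0, cons(p(0), c)):
1. m(m(0, 0, cons(p(m(0, 0, cons(p(0), c))), m(cons(cons(c, cons(0, p(0))), c), cons(0, 0), p(p(0))))), 0, cons(p(0), c))  →  m(0, 0, cons(p(m(0, 0, cons(p(0), c))), m(cons(cons(c, cons(0, p(0))), c), cons(0, 0), p(p(0)))))   [R5 at ε]
2. m(0, 0, cons(p(m(0, 0, cons(p(0), c))), m(cons(cons(c, cons(0, p(0))), c), cons(0, 0), p(p(0)))))  →  m(0, 0, cons(p(0), m(cons(cons(c, cons(0, p(0))), c), cons(0, 0), p(p(0)))))   [R5 at 3.1.1]
3. m(0, 0, cons(p(0), m(cons(cons(c, cons(0, p(0))), c), cons(0, 0), p(p(0)))))  →  m(0, 0, cons(p(0), c))   [R8 at 3.2]
4. m(0, 0, cons(p(0), c))  →  0   [R5 at ε]

Reduce t₂ = m(0, 0, cons(p(0), m(cons(cons(c, cons(c, 0)), c), c, p(p(0))))):
1. m(0, 0, cons(p(0), m(cons(cons(c, cons(c, 0)), c), c, p(p(0)))))  →  m(0, 0, cons(p(0), c))   [R8 at 3.2]
2. m(0, 0, cons(p(0), c))  →  0   [R5 at ε]

yes — NF(t₁) = 0, NF(t₂) = 0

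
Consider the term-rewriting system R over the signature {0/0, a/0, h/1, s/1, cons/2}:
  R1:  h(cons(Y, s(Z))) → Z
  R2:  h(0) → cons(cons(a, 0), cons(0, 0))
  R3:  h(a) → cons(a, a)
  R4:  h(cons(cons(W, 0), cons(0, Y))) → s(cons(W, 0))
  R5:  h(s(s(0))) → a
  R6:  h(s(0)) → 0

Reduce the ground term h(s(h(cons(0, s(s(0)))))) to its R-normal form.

a

1. h(s(h(cons(0, s(s(0))))))  →  h(s(s(0)))   [R1 at 1.1]
2. h(s(s(0)))  →  a   [R5 at ε]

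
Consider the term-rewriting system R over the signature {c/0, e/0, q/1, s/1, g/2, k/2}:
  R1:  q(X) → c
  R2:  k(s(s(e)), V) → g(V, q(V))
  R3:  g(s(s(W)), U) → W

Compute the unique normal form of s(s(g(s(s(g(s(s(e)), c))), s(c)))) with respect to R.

s(s(e))

1. s(s(g(s(s(g(s(s(e)), c))), s(c))))  →  s(s(g(s(s(e)), c)))   [R3 at 1.1]
2. s(s(g(s(s(e)), c)))  →  s(s(e))   [R3 at 1.1]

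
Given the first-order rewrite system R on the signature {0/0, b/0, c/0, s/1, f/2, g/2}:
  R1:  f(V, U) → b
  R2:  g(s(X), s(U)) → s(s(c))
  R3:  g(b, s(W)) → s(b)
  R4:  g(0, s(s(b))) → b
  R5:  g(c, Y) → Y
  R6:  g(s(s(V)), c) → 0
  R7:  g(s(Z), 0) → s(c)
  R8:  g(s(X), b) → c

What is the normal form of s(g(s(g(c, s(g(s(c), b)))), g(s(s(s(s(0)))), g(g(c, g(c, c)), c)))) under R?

1. s(g(s(g(c, s(g(s(c), b)))), g(s(s(s(s(0)))), g(g(c, g(c, c)), c))))  →  s(g(s(s(g(s(c), b))), g(s(s(s(s(0)))), g(g(c, g(c, c)), c))))   [R5 at 1.1.1]
2. s(g(s(s(g(s(c), b))), g(s(s(s(s(0)))), g(g(c, g(c, c)), c))))  →  s(g(s(s(c)), g(s(s(s(s(0)))), g(g(c, g(c, c)), c))))   [R8 at 1.1.1.1]
3. s(g(s(s(c)), g(s(s(s(s(0)))), g(g(c, g(c, c)), c))))  →  s(g(s(s(c)), g(s(s(s(s(0)))), g(g(c, c), c))))   [R5 at 1.2.2.1]
4. s(g(s(s(c)), g(s(s(s(s(0)))), g(g(c, c), c))))  →  s(g(s(s(c)), g(s(s(s(s(0)))), g(c, c))))   [R5 at 1.2.2.1]
5. s(g(s(s(c)), g(s(s(s(s(0)))), g(c, c))))  →  s(g(s(s(c)), g(s(s(s(s(0)))), c)))   [R5 at 1.2.2]
6. s(g(s(s(c)), g(s(s(s(s(0)))), c)))  →  s(g(s(s(c)), 0))   [R6 at 1.2]
7. s(g(s(s(c)), 0))  →  s(s(c))   [R7 at 1]

s(s(c))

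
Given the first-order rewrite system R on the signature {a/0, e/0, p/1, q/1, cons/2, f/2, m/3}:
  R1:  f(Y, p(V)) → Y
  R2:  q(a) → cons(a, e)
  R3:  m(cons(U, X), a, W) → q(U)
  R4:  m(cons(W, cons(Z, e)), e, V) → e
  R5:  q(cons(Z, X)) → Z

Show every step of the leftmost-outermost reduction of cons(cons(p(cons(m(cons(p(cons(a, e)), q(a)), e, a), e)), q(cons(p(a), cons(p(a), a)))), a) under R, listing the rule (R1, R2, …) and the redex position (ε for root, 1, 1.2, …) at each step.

cons(cons(p(cons(e, e)), p(a)), a)

1. cons(cons(p(cons(m(cons(p(cons(a, e)), q(a)), e, a), e)), q(cons(p(a), cons(p(a), a)))), a)  →  cons(cons(p(cons(m(cons(p(cons(a, e)), cons(a, e)), e, a), e)), q(cons(p(a), cons(p(a), a)))), a)   [R2 at 1.1.1.1.1.2]
2. cons(cons(p(cons(m(cons(p(cons(a, e)), cons(a, e)), e, a), e)), q(cons(p(a), cons(p(a), a)))), a)  →  cons(cons(p(cons(e, e)), q(cons(p(a), cons(p(a), a)))), a)   [R4 at 1.1.1.1]
3. cons(cons(p(cons(e, e)), q(cons(p(a), cons(p(a), a)))), a)  →  cons(cons(p(cons(e, e)), p(a)), a)   [R5 at 1.2]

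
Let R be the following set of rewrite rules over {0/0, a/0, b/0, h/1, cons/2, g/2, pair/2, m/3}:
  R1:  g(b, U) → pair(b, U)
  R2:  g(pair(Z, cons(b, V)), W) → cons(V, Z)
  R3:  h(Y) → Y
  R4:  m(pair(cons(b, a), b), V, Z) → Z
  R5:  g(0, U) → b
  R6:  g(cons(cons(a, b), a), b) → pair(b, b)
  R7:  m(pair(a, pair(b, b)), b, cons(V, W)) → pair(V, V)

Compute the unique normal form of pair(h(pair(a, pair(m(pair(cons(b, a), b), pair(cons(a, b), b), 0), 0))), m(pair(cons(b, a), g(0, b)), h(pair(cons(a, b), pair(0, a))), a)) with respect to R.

1. pair(h(pair(a, pair(m(pair(cons(b, a), b), pair(cons(a, b), b), 0), 0))), m(pair(cons(b, a), g(0, b)), h(pair(cons(a, b), pair(0, a))), a))  →  pair(pair(a, pair(m(pair(cons(b, a), b), pair(cons(a, b), b), 0), 0)), m(pair(cons(b, a), g(0, b)), h(pair(cons(a, b), pair(0, a))), a))   [R3 at 1]
2. pair(pair(a, pair(m(pair(cons(b, a), b), pair(cons(a, b), b), 0), 0)), m(pair(cons(b, a), g(0, b)), h(pair(cons(a, b), pair(0, a))), a))  →  pair(pair(a, pair(0, 0)), m(pair(cons(b, a), g(0, b)), h(pair(cons(a, b), pair(0, a))), a))   [R4 at 1.2.1]
3. pair(pair(a, pair(0, 0)), m(pair(cons(b, a), g(0, b)), h(pair(cons(a, b), pair(0, a))), a))  →  pair(pair(a, pair(0, 0)), m(pair(cons(b, a), b), h(pair(cons(a, b), pair(0, a))), a))   [R5 at 2.1.2]
4. pair(pair(a, pair(0, 0)), m(pair(cons(b, a), b), h(pair(cons(a, b), pair(0, a))), a))  →  pair(pair(a, pair(0, 0)), a)   [R4 at 2]

pair(pair(a, pair(0, 0)), a)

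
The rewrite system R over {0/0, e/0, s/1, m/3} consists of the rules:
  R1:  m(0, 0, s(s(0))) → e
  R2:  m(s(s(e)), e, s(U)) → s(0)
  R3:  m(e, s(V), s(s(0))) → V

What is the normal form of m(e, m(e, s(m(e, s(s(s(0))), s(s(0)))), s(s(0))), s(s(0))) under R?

1. m(e, m(e, s(m(e, s(s(s(0))), s(s(0)))), s(s(0))), s(s(0)))  →  m(e, m(e, s(s(s(0))), s(s(0))), s(s(0)))   [R3 at 2]
2. m(e, m(e, s(s(s(0))), s(s(0))), s(s(0)))  →  m(e, s(s(0)), s(s(0)))   [R3 at 2]
3. m(e, s(s(0)), s(s(0)))  →  s(0)   [R3 at ε]

s(0)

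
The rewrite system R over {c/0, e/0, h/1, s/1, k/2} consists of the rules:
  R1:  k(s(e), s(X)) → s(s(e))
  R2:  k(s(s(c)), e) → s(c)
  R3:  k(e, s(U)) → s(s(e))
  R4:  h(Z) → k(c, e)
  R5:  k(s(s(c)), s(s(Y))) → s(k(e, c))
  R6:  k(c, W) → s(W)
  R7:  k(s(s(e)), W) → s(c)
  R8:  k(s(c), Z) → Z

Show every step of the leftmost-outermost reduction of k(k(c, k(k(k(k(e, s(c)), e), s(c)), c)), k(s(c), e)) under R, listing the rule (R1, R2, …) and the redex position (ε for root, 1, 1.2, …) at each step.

e

1. k(k(c, k(k(k(k(e, s(c)), e), s(c)), c)), k(s(c), e))  →  k(s(k(k(k(k(e, s(c)), e), s(c)), c)), k(s(c), e))   [R6 at 1]
2. k(s(k(k(k(k(e, s(c)), e), s(c)), c)), k(s(c), e))  →  k(s(k(k(k(s(s(e)), e), s(c)), c)), k(s(c), e))   [R3 at 1.1.1.1.1]
3. k(s(k(k(k(s(s(e)), e), s(c)), c)), k(s(c), e))  →  k(s(k(k(s(c), s(c)), c)), k(s(c), e))   [R7 at 1.1.1.1]
4. k(s(k(k(s(c), s(c)), c)), k(s(c), e))  →  k(s(k(s(c), c)), k(s(c), e))   [R8 at 1.1.1]
5. k(s(k(s(c), c)), k(s(c), e))  →  k(s(c), k(s(c), e))   [R8 at 1.1]
6. k(s(c), k(s(c), e))  →  k(s(c), e)   [R8 at ε]
7. k(s(c), e)  →  e   [R8 at ε]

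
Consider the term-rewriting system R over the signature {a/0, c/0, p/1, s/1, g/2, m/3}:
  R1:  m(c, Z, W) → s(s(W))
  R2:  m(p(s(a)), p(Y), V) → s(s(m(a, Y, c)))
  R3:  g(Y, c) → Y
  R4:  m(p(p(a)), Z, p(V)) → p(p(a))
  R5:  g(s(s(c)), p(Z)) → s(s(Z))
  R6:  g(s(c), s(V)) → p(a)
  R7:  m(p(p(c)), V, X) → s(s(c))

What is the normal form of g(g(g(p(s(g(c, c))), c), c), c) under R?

1. g(g(g(p(s(g(c, c))), c), c), c)  →  g(g(p(s(g(c, c))), c), c)   [R3 at ε]
2. g(g(p(s(g(c, c))), c), c)  →  g(p(s(g(c, c))), c)   [R3 at ε]
3. g(p(s(g(c, c))), c)  →  p(s(g(c, c)))   [R3 at ε]
4. p(s(g(c, c)))  →  p(s(c))   [R3 at 1.1]

p(s(c))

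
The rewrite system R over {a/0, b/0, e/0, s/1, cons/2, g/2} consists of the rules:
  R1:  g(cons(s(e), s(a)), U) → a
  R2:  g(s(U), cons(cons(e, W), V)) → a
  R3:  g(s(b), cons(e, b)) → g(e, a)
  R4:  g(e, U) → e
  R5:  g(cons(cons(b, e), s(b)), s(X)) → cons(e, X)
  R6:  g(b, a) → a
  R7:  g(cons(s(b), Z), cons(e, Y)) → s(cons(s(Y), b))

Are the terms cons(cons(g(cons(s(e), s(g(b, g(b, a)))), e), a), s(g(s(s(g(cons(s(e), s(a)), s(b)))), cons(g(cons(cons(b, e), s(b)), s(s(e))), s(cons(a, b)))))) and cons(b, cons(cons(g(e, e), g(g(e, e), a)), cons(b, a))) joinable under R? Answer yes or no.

no — NF(t₁) = cons(cons(a, a), s(a)), NF(t₂) = cons(b, cons(cons(e, e), cons(b, a)))

Reduce t₁ = cons(cons(g(cons(s(e), s(g(b, g(b, a)))), e), a), s(g(s(s(g(cons(s(e), s(a)), s(b)))), cons(g(cons(cons(b, e), s(b)), s(s(e))), s(cons(a, b)))))):
1. cons(cons(g(cons(s(e), s(g(b, g(b, a)))), e), a), s(g(s(s(g(cons(s(e), s(a)), s(b)))), cons(g(cons(cons(b, e), s(b)), s(s(e))), s(cons(a, b))))))  →  cons(cons(g(cons(s(e), s(g(b, a))), e), a), s(g(s(s(g(cons(s(e), s(a)), s(b)))), cons(g(cons(cons(b, e), s(b)), s(s(e))), s(cons(a, b))))))   [R6 at 1.1.1.2.1.2]
2. cons(cons(g(cons(s(e), s(g(b, a))), e), a), s(g(s(s(g(cons(s(e), s(a)), s(b)))), cons(g(cons(cons(b, e), s(b)), s(s(e))), s(cons(a, b))))))  →  cons(cons(g(cons(s(e), s(a)), e), a), s(g(s(s(g(cons(s(e), s(a)), s(b)))), cons(g(cons(cons(b, e), s(b)), s(s(e))), s(cons(a, b))))))   [R6 at 1.1.1.2.1]
3. cons(cons(g(cons(s(e), s(a)), e), a), s(g(s(s(g(cons(s(e), s(a)), s(b)))), cons(g(cons(cons(b, e), s(b)), s(s(e))), s(cons(a, b))))))  →  cons(cons(a, a), s(g(s(s(g(cons(s(e), s(a)), s(b)))), cons(g(cons(cons(b, e), s(b)), s(s(e))), s(cons(a, b))))))   [R1 at 1.1]
4. cons(cons(a, a), s(g(s(s(g(cons(s(e), s(a)), s(b)))), cons(g(cons(cons(b, e), s(b)), s(s(e))), s(cons(a, b))))))  →  cons(cons(a, a), s(g(s(s(a)), cons(g(cons(cons(b, e), s(b)), s(s(e))), s(cons(a, b))))))   [R1 at 2.1.1.1.1]
5. cons(cons(a, a), s(g(s(s(a)), cons(g(cons(cons(b, e), s(b)), s(s(e))), s(cons(a, b))))))  →  cons(cons(a, a), s(g(s(s(a)), cons(cons(e, s(e)), s(cons(a, b))))))   [R5 at 2.1.2.1]
6. cons(cons(a, a), s(g(s(s(a)), cons(cons(e, s(e)), s(cons(a, b))))))  →  cons(cons(a, a), s(a))   [R2 at 2.1]

Reduce t₂ = cons(b, cons(cons(g(e, e), g(g(e, e), a)), cons(b, a))):
1. cons(b, cons(cons(g(e, e), g(g(e, e), a)), cons(b, a)))  →  cons(b, cons(cons(e, g(g(e, e), a)), cons(b, a)))   [R4 at 2.1.1]
2. cons(b, cons(cons(e, g(g(e, e), a)), cons(b, a)))  →  cons(b, cons(cons(e, g(e, a)), cons(b, a)))   [R4 at 2.1.2.1]
3. cons(b, cons(cons(e, g(e, a)), cons(b, a)))  →  cons(b, cons(cons(e, e), cons(b, a)))   [R4 at 2.1.2]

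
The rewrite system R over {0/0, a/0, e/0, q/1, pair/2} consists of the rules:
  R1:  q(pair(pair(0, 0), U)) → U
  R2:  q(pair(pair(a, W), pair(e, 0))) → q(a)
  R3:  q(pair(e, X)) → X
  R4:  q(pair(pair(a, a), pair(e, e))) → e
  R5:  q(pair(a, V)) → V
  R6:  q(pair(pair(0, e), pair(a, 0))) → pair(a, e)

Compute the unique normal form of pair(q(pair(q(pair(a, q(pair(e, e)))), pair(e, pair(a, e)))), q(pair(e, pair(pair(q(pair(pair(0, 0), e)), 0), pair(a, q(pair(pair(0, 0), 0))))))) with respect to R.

1. pair(q(pair(q(pair(a, q(pair(e, e)))), pair(e, pair(a, e)))), q(pair(e, pair(pair(q(pair(pair(0, 0), e)), 0), pair(a, q(pair(pair(0, 0), 0)))))))  →  pair(q(pair(q(pair(e, e)), pair(e, pair(a, e)))), q(pair(e, pair(pair(q(pair(pair(0, 0), e)), 0), pair(a, q(pair(pair(0, 0), 0)))))))   [R5 at 1.1.1]
2. pair(q(pair(q(pair(e, e)), pair(e, pair(a, e)))), q(pair(e, pair(pair(q(pair(pair(0, 0), e)), 0), pair(a, q(pair(pair(0, 0), 0)))))))  →  pair(q(pair(e, pair(e, pair(a, e)))), q(pair(e, pair(pair(q(pair(pair(0, 0), e)), 0), pair(a, q(pair(pair(0, 0), 0)))))))   [R3 at 1.1.1]
3. pair(q(pair(e, pair(e, pair(a, e)))), q(pair(e, pair(pair(q(pair(pair(0, 0), e)), 0), pair(a, q(pair(pair(0, 0), 0)))))))  →  pair(pair(e, pair(a, e)), q(pair(e, pair(pair(q(pair(pair(0, 0), e)), 0), pair(a, q(pair(pair(0, 0), 0)))))))   [R3 at 1]
4. pair(pair(e, pair(a, e)), q(pair(e, pair(pair(q(pair(pair(0, 0), e)), 0), pair(a, q(pair(pair(0, 0), 0)))))))  →  pair(pair(e, pair(a, e)), pair(pair(q(pair(pair(0, 0), e)), 0), pair(a, q(pair(pair(0, 0), 0)))))   [R3 at 2]
5. pair(pair(e, pair(a, e)), pair(pair(q(pair(pair(0, 0), e)), 0), pair(a, q(pair(pair(0, 0), 0)))))  →  pair(pair(e, pair(a, e)), pair(pair(e, 0), pair(a, q(pair(pair(0, 0), 0)))))   [R1 at 2.1.1]
6. pair(pair(e, pair(a, e)), pair(pair(e, 0), pair(a, q(pair(pair(0, 0), 0)))))  →  pair(pair(e, pair(a, e)), pair(pair(e, 0), pair(a, 0)))   [R1 at 2.2.2]

pair(pair(e, pair(a, e)), pair(pair(e, 0), pair(a, 0)))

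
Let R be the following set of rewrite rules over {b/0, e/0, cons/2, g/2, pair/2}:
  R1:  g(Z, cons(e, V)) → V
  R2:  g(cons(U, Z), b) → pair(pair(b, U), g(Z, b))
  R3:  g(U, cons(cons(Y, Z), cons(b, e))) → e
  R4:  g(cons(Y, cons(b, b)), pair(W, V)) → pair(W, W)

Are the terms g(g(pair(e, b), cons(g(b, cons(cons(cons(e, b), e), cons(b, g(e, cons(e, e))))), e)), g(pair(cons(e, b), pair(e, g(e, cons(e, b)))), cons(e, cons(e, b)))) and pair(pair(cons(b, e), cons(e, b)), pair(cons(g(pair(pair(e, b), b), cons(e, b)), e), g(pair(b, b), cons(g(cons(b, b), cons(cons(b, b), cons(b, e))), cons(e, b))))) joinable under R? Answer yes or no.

no — NF(t₁) = b, NF(t₂) = pair(pair(cons(b, e), cons(e, b)), pair(cons(b, e), cons(e, b)))

Reduce t₁ = g(g(pair(e, b), cons(g(b, cons(cons(cons(e, b), e), cons(b, g(e, cons(e, e))))), e)), g(pair(cons(e, b), pair(e, g(e, cons(e, b)))), cons(e, cons(e, b)))):
1. g(g(pair(e, b), cons(g(b, cons(cons(cons(e, b), e), cons(b, g(e, cons(e, e))))), e)), g(pair(cons(e, b), pair(e, g(e, cons(e, b)))), cons(e, cons(e, b))))  →  g(g(pair(e, b), cons(g(b, cons(cons(cons(e, b), e), cons(b, e))), e)), g(pair(cons(e, b), pair(e, g(e, cons(e, b)))), cons(e, cons(e, b))))   [R1 at 1.2.1.2.2.2]
2. g(g(pair(e, b), cons(g(b, cons(cons(cons(e, b), e), cons(b, e))), e)), g(pair(cons(e, b), pair(e, g(e, cons(e, b)))), cons(e, cons(e, b))))  →  g(g(pair(e, b), cons(e, e)), g(pair(cons(e, b), pair(e, g(e, cons(e, b)))), cons(e, cons(e, b))))   [R3 at 1.2.1]
3. g(g(pair(e, b), cons(e, e)), g(pair(cons(e, b), pair(e, g(e, cons(e, b)))), cons(e, cons(e, b))))  →  g(e, g(pair(cons(e, b), pair(e, g(e, cons(e, b)))), cons(e, cons(e, b))))   [R1 at 1]
4. g(e, g(pair(cons(e, b), pair(e, g(e, cons(e, b)))), cons(e, cons(e, b))))  →  g(e, cons(e, b))   [R1 at 2]
5. g(e, cons(e, b))  →  b   [R1 at ε]

Reduce t₂ = pair(pair(cons(b, e), cons(e, b)), pair(cons(g(pair(pair(e, b), b), cons(e, b)), e), g(pair(b, b), cons(g(cons(b, b), cons(cons(b, b), cons(b, e))), cons(e, b))))):
1. pair(pair(cons(b, e), cons(e, b)), pair(cons(g(pair(pair(e, b), b), cons(e, b)), e), g(pair(b, b), cons(g(cons(b, b), cons(cons(b, b), cons(b, e))), cons(e, b)))))  →  pair(pair(cons(b, e), cons(e, b)), pair(cons(b, e), g(pair(b, b), cons(g(cons(b, b), cons(cons(b, b), cons(b, e))), cons(e, b)))))   [R1 at 2.1.1]
2. pair(pair(cons(b, e), cons(e, b)), pair(cons(b, e), g(pair(b, b), cons(g(cons(b, b), cons(cons(b, b), cons(b, e))), cons(e, b)))))  →  pair(pair(cons(b, e), cons(e, b)), pair(cons(b, e), g(pair(b, b), cons(e, cons(e, b)))))   [R3 at 2.2.2.1]
3. pair(pair(cons(b, e), cons(e, b)), pair(cons(b, e), g(pair(b, b), cons(e, cons(e, b)))))  →  pair(pair(cons(b, e), cons(e, b)), pair(cons(b, e), cons(e, b)))   [R1 at 2.2]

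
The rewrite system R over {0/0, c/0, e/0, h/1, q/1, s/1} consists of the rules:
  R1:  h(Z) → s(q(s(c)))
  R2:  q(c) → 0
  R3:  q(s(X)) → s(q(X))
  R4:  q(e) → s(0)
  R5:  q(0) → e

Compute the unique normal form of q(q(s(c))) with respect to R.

s(e)

1. q(q(s(c)))  →  q(s(q(c)))   [R3 at 1]
2. q(s(q(c)))  →  s(q(q(c)))   [R3 at ε]
3. s(q(q(c)))  →  s(q(0))   [R2 at 1.1]
4. s(q(0))  →  s(e)   [R5 at 1]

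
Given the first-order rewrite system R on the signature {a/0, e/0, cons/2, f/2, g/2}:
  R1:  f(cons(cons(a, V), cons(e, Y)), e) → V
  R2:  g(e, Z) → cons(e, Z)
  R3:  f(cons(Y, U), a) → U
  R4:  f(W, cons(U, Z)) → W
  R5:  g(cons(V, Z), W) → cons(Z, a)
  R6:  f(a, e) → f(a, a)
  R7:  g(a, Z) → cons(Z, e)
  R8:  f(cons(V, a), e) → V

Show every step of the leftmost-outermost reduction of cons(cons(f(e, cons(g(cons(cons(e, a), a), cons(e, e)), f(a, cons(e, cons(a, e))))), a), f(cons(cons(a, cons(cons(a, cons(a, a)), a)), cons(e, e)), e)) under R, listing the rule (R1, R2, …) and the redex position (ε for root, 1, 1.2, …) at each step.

1. cons(cons(f(e, cons(g(cons(cons(e, a), a), cons(e, e)), f(a, cons(e, cons(a, e))))), a), f(cons(cons(a, cons(cons(a, cons(a, a)), a)), cons(e, e)), e))  →  cons(cons(e, a), f(cons(cons(a, cons(cons(a, cons(a, a)), a)), cons(e, e)), e))   [R4 at 1.1]
2. cons(cons(e, a), f(cons(cons(a, cons(cons(a, cons(a, a)), a)), cons(e, e)), e))  →  cons(cons(e, a), cons(cons(a, cons(a, a)), a))   [R1 at 2]

cons(cons(e, a), cons(cons(a, cons(a, a)), a))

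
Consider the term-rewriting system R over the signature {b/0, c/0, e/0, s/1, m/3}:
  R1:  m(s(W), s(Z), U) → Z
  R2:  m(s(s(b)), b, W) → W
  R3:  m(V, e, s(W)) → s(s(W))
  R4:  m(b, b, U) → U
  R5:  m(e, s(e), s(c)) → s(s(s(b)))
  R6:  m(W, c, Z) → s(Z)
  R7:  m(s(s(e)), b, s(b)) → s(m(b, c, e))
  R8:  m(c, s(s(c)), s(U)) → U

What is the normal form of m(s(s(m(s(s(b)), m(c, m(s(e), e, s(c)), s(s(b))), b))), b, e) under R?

1. m(s(s(m(s(s(b)), m(c, m(s(e), e, s(c)), s(s(b))), b))), b, e)  →  m(s(s(m(s(s(b)), m(c, s(s(c)), s(s(b))), b))), b, e)   [R3 at 1.1.1.2.2]
2. m(s(s(m(s(s(b)), m(c, s(s(c)), s(s(b))), b))), b, e)  →  m(s(s(m(s(s(b)), s(b), b))), b, e)   [R8 at 1.1.1.2]
3. m(s(s(m(s(s(b)), s(b), b))), b, e)  →  m(s(s(b)), b, e)   [R1 at 1.1.1]
4. m(s(s(b)), b, e)  →  e   [R2 at ε]

e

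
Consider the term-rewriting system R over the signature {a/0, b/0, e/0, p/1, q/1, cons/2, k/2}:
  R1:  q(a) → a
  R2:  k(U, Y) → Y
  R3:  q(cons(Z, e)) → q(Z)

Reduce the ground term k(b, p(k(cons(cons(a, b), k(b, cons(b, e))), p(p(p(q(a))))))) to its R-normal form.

p(p(p(p(a))))

1. k(b, p(k(cons(cons(a, b), k(b, cons(b, e))), p(p(p(q(a)))))))  →  p(k(cons(cons(a, b), k(b, cons(b, e))), p(p(p(q(a))))))   [R2 at ε]
2. p(k(cons(cons(a, b), k(b, cons(b, e))), p(p(p(q(a))))))  →  p(p(p(p(q(a)))))   [R2 at 1]
3. p(p(p(p(q(a)))))  →  p(p(p(p(a))))   [R1 at 1.1.1.1]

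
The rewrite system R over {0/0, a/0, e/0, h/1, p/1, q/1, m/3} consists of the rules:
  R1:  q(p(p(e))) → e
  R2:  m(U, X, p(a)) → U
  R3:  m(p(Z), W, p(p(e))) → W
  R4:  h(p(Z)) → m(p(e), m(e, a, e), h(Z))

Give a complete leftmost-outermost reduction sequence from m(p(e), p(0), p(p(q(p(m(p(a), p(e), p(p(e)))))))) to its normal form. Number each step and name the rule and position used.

1. m(p(e), p(0), p(p(q(p(m(p(a), p(e), p(p(e))))))))  →  m(p(e), p(0), p(p(q(p(p(e))))))   [R3 at 3.1.1.1.1]
2. m(p(e), p(0), p(p(q(p(p(e))))))  →  m(p(e), p(0), p(p(e)))   [R1 at 3.1.1]
3. m(p(e), p(0), p(p(e)))  →  p(0)   [R3 at ε]

p(0)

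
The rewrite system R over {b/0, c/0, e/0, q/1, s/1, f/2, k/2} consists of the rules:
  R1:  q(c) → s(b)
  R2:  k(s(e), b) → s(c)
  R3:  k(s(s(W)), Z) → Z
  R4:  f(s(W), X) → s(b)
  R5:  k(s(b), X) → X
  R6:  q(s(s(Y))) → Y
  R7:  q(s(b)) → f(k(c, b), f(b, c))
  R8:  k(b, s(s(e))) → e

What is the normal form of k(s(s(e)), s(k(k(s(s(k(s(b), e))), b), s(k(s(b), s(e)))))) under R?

s(e)

1. k(s(s(e)), s(k(k(s(s(k(s(b), e))), b), s(k(s(b), s(e))))))  →  s(k(k(s(s(k(s(b), e))), b), s(k(s(b), s(e)))))   [R3 at ε]
2. s(k(k(s(s(k(s(b), e))), b), s(k(s(b), s(e)))))  →  s(k(b, s(k(s(b), s(e)))))   [R3 at 1.1]
3. s(k(b, s(k(s(b), s(e)))))  →  s(k(b, s(s(e))))   [R5 at 1.2.1]
4. s(k(b, s(s(e))))  →  s(e)   [R8 at 1]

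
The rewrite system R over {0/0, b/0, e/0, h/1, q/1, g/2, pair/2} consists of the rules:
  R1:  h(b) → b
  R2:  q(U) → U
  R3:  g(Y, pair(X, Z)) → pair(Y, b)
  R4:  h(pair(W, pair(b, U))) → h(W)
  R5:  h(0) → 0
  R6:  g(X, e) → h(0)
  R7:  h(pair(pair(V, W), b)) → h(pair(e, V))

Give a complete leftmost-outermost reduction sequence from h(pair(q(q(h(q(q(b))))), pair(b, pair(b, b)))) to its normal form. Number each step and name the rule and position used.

1. h(pair(q(q(h(q(q(b))))), pair(b, pair(b, b))))  →  h(q(q(h(q(q(b))))))   [R4 at ε]
2. h(q(q(h(q(q(b))))))  →  h(q(h(q(q(b)))))   [R2 at 1]
3. h(q(h(q(q(b)))))  →  h(h(q(q(b))))   [R2 at 1]
4. h(h(q(q(b))))  →  h(h(q(b)))   [R2 at 1.1]
5. h(h(q(b)))  →  h(h(b))   [R2 at 1.1]
6. h(h(b))  →  h(b)   [R1 at 1]
7. h(b)  →  b   [R1 at ε]

b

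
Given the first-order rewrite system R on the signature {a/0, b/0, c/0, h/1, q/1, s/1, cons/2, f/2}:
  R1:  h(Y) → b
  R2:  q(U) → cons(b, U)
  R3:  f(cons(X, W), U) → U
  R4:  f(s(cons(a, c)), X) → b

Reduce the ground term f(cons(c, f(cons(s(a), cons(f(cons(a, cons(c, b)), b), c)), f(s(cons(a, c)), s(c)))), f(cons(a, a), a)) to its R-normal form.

1. f(cons(c, f(cons(s(a), cons(f(cons(a, cons(c, b)), b), c)), f(s(cons(a, c)), s(c)))), f(cons(a, a), a))  →  f(cons(a, a), a)   [R3 at ε]
2. f(cons(a, a), a)  →  a   [R3 at ε]

a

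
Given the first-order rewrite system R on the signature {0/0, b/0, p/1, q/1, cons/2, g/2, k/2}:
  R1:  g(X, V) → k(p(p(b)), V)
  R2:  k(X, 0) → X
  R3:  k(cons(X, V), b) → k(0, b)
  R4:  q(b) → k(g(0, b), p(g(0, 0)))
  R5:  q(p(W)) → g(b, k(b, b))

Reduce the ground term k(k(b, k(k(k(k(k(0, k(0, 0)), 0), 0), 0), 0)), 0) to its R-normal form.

1. k(k(b, k(k(k(k(k(0, k(0, 0)), 0), 0), 0), 0)), 0)  →  k(b, k(k(k(k(k(0, k(0, 0)), 0), 0), 0), 0))   [R2 at ε]
2. k(b, k(k(k(k(k(0, k(0, 0)), 0), 0), 0), 0))  →  k(b, k(k(k(k(0, k(0, 0)), 0), 0), 0))   [R2 at 2]
3. k(b, k(k(k(k(0, k(0, 0)), 0), 0), 0))  →  k(b, k(k(k(0, k(0, 0)), 0), 0))   [R2 at 2]
4. k(b, k(k(k(0, k(0, 0)), 0), 0))  →  k(b, k(k(0, k(0, 0)), 0))   [R2 at 2]
5. k(b, k(k(0, k(0, 0)), 0))  →  k(b, k(0, k(0, 0)))   [R2 at 2]
6. k(b, k(0, k(0, 0)))  →  k(b, k(0, 0))   [R2 at 2.2]
7. k(b, k(0, 0))  →  k(b, 0)   [R2 at 2]
8. k(b, 0)  →  b   [R2 at ε]

b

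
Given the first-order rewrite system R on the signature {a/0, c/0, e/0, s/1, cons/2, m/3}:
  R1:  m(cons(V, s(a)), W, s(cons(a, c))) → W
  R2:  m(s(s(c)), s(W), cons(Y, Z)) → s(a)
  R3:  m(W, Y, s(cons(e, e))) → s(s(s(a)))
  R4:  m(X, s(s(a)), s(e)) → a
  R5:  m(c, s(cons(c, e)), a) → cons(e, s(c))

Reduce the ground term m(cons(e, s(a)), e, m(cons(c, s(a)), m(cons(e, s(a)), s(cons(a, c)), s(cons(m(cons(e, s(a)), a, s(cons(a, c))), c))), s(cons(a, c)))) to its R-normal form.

1. m(cons(e, s(a)), e, m(cons(c, s(a)), m(cons(e, s(a)), s(cons(a, c)), s(cons(m(cons(e, s(a)), a, s(cons(a, c))), c))), s(cons(a, c))))  →  m(cons(e, s(a)), e, m(cons(e, s(a)), s(cons(a, c)), s(cons(m(cons(e, s(a)), a, s(cons(a, c))), c))))   [R1 at 3]
2. m(cons(e, s(a)), e, m(cons(e, s(a)), s(cons(a, c)), s(cons(m(cons(e, s(a)), a, s(cons(a, c))), c))))  →  m(cons(e, s(a)), e, m(cons(e, s(a)), s(cons(a, c)), s(cons(a, c))))   [R1 at 3.3.1.1]
3. m(cons(e, s(a)), e, m(cons(e, s(a)), s(cons(a, c)), s(cons(a, c))))  →  m(cons(e, s(a)), e, s(cons(a, c)))   [R1 at 3]
4. m(cons(e, s(a)), e, s(cons(a, c)))  →  e   [R1 at ε]

e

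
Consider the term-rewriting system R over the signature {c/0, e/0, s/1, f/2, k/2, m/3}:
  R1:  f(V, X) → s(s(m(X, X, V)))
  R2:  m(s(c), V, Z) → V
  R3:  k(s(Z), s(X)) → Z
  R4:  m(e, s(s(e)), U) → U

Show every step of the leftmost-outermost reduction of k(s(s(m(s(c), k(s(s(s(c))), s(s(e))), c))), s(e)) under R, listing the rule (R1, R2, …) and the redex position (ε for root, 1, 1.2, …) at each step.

s(s(s(c)))

1. k(s(s(m(s(c), k(s(s(s(c))), s(s(e))), c))), s(e))  →  s(m(s(c), k(s(s(s(c))), s(s(e))), c))   [R3 at ε]
2. s(m(s(c), k(s(s(s(c))), s(s(e))), c))  →  s(k(s(s(s(c))), s(s(e))))   [R2 at 1]
3. s(k(s(s(s(c))), s(s(e))))  →  s(s(s(c)))   [R3 at 1]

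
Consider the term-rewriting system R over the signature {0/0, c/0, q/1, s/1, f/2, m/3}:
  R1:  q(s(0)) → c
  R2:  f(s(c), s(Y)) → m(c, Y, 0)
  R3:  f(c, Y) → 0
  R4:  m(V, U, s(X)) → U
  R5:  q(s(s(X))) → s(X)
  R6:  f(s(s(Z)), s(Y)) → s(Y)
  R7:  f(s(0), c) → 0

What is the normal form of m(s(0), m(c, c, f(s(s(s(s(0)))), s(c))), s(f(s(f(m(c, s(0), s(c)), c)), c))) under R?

1. m(s(0), m(c, c, f(s(s(s(s(0)))), s(c))), s(f(s(f(m(c, s(0), s(c)), c)), c)))  →  m(c, c, f(s(s(s(s(0)))), s(c)))   [R4 at ε]
2. m(c, c, f(s(s(s(s(0)))), s(c)))  →  m(c, c, s(c))   [R6 at 3]
3. m(c, c, s(c))  →  c   [R4 at ε]

c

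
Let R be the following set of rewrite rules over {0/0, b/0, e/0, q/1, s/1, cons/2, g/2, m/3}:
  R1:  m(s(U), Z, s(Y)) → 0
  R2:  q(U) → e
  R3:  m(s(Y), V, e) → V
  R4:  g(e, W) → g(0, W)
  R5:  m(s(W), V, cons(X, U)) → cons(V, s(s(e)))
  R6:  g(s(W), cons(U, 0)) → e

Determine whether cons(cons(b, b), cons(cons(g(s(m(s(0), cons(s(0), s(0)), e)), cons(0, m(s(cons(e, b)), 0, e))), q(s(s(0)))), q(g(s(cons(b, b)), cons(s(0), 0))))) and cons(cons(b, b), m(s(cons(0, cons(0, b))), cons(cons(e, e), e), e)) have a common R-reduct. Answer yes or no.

yes — NF(t₁) = cons(cons(b, b), cons(cons(e, e), e)), NF(t₂) = cons(cons(b, b), cons(cons(e, e), e))

Reduce t₁ = cons(cons(b, b), cons(cons(g(s(m(s(0), cons(s(0), s(0)), e)), cons(0, m(s(cons(e, b)), 0, e))), q(s(s(0)))), q(g(s(cons(b, b)), cons(s(0), 0))))):
1. cons(cons(b, b), cons(cons(g(s(m(s(0), cons(s(0), s(0)), e)), cons(0, m(s(cons(e, b)), 0, e))), q(s(s(0)))), q(g(s(cons(b, b)), cons(s(0), 0)))))  →  cons(cons(b, b), cons(cons(g(s(cons(s(0), s(0))), cons(0, m(s(cons(e, b)), 0, e))), q(s(s(0)))), q(g(s(cons(b, b)), cons(s(0), 0)))))   [R3 at 2.1.1.1.1]
2. cons(cons(b, b), cons(cons(g(s(cons(s(0), s(0))), cons(0, m(s(cons(e, b)), 0, e))), q(s(s(0)))), q(g(s(cons(b, b)), cons(s(0), 0)))))  →  cons(cons(b, b), cons(cons(g(s(cons(s(0), s(0))), cons(0, 0)), q(s(s(0)))), q(g(s(cons(b, b)), cons(s(0), 0)))))   [R3 at 2.1.1.2.2]
3. cons(cons(b, b), cons(cons(g(s(cons(s(0), s(0))), cons(0, 0)), q(s(s(0)))), q(g(s(cons(b, b)), cons(s(0), 0)))))  →  cons(cons(b, b), cons(cons(e, q(s(s(0)))), q(g(s(cons(b, b)), cons(s(0), 0)))))   [R6 at 2.1.1]
4. cons(cons(b, b), cons(cons(e, q(s(s(0)))), q(g(s(cons(b, b)), cons(s(0), 0)))))  →  cons(cons(b, b), cons(cons(e, e), q(g(s(cons(b, b)), cons(s(0), 0)))))   [R2 at 2.1.2]
5. cons(cons(b, b), cons(cons(e, e), q(g(s(cons(b, b)), cons(s(0), 0)))))  →  cons(cons(b, b), cons(cons(e, e), e))   [R2 at 2.2]

Reduce t₂ = cons(cons(b, b), m(s(cons(0, cons(0, b))), cons(cons(e, e), e), e)):
1. cons(cons(b, b), m(s(cons(0, cons(0, b))), cons(cons(e, e), e), e))  →  cons(cons(b, b), cons(cons(e, e), e))   [R3 at 2]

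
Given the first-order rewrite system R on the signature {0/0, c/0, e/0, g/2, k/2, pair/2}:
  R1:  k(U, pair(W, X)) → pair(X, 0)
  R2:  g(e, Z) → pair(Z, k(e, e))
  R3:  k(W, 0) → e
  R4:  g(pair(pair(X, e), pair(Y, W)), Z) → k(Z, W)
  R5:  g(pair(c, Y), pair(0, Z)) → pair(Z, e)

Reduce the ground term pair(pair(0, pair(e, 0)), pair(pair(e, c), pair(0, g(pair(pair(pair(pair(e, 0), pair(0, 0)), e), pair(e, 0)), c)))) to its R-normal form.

pair(pair(0, pair(e, 0)), pair(pair(e, c), pair(0, e)))

1. pair(pair(0, pair(e, 0)), pair(pair(e, c), pair(0, g(pair(pair(pair(pair(e, 0), pair(0, 0)), e), pair(e, 0)), c))))  →  pair(pair(0, pair(e, 0)), pair(pair(e, c), pair(0, k(c, 0))))   [R4 at 2.2.2]
2. pair(pair(0, pair(e, 0)), pair(pair(e, c), pair(0, k(c, 0))))  →  pair(pair(0, pair(e, 0)), pair(pair(e, c), pair(0, e)))   [R3 at 2.2.2]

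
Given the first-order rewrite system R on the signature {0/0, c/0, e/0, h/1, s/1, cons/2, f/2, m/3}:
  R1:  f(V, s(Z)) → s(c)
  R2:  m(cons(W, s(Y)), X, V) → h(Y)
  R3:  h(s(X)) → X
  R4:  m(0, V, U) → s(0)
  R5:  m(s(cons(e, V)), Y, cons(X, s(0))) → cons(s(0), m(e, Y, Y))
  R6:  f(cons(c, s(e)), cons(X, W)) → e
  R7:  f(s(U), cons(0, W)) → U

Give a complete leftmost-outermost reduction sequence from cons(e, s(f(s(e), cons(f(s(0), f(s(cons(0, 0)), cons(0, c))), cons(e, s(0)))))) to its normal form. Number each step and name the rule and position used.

1. cons(e, s(f(s(e), cons(f(s(0), f(s(cons(0, 0)), cons(0, c))), cons(e, s(0))))))  →  cons(e, s(f(s(e), cons(f(s(0), cons(0, 0)), cons(e, s(0))))))   [R7 at 2.1.2.1.2]
2. cons(e, s(f(s(e), cons(f(s(0), cons(0, 0)), cons(e, s(0))))))  →  cons(e, s(f(s(e), cons(0, cons(e, s(0))))))   [R7 at 2.1.2.1]
3. cons(e, s(f(s(e), cons(0, cons(e, s(0))))))  →  cons(e, s(e))   [R7 at 2.1]

cons(e, s(e))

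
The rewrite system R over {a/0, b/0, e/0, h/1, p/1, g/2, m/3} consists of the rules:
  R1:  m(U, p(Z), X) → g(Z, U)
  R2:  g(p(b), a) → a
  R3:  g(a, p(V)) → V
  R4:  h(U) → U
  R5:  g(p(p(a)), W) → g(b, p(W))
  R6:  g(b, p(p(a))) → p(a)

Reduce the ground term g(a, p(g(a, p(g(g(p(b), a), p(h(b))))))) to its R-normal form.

b

1. g(a, p(g(a, p(g(g(p(b), a), p(h(b)))))))  →  g(a, p(g(g(p(b), a), p(h(b)))))   [R3 at ε]
2. g(a, p(g(g(p(b), a), p(h(b)))))  →  g(g(p(b), a), p(h(b)))   [R3 at ε]
3. g(g(p(b), a), p(h(b)))  →  g(a, p(h(b)))   [R2 at 1]
4. g(a, p(h(b)))  →  h(b)   [R3 at ε]
5. h(b)  →  b   [R4 at ε]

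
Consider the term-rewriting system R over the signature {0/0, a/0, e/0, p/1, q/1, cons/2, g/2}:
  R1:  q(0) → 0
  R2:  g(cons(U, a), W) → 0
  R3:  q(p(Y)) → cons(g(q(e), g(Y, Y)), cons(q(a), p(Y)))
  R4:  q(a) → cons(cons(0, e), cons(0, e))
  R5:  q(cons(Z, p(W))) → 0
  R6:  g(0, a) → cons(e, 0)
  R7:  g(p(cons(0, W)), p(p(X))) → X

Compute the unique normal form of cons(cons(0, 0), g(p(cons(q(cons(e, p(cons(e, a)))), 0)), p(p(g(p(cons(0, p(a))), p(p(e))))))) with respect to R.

cons(cons(0, 0), e)

1. cons(cons(0, 0), g(p(cons(q(cons(e, p(cons(e, a)))), 0)), p(p(g(p(cons(0, p(a))), p(p(e)))))))  →  cons(cons(0, 0), g(p(cons(0, 0)), p(p(g(p(cons(0, p(a))), p(p(e)))))))   [R5 at 2.1.1.1]
2. cons(cons(0, 0), g(p(cons(0, 0)), p(p(g(p(cons(0, p(a))), p(p(e)))))))  →  cons(cons(0, 0), g(p(cons(0, p(a))), p(p(e))))   [R7 at 2]
3. cons(cons(0, 0), g(p(cons(0, p(a))), p(p(e))))  →  cons(cons(0, 0), e)   [R7 at 2]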